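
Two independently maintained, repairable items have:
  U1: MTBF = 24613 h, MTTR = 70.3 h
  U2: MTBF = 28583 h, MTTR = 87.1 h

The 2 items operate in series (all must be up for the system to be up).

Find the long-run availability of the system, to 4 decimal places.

A(U1) = MTBF/(MTBF+MTTR) = 24613/(24613+70.3) = 0.997152
A(U2) = MTBF/(MTBF+MTTR) = 28583/(28583+87.1) = 0.996962
Series availability: 0.997152 × 0.996962 = 0.9941

0.9941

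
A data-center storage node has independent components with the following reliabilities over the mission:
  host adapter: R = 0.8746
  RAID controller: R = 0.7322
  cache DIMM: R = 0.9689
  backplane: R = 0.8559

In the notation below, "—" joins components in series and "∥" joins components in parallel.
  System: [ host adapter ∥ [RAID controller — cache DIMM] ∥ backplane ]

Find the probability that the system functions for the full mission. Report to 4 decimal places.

0.9947

Series (RAID controller and cache DIMM): 0.732200 × 0.968900 = 0.709429
Parallel (host adapter, [0.709429], and backplane): 1 − (1 − 0.874600)(1 − 0.709429)(1 − 0.855900) = 0.9947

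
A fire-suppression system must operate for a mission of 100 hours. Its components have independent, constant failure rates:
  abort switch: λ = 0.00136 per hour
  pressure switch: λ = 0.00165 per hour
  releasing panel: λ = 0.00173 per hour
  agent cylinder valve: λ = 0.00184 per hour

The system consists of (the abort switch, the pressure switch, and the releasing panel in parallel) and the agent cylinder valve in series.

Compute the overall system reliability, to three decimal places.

0.829

R(abort switch) = exp(−0.00136 × 100) = 0.87284
R(pressure switch) = exp(−0.00165 × 100) = 0.84789
R(releasing panel) = exp(−0.00173 × 100) = 0.84114
R(agent cylinder valve) = exp(−0.00184 × 100) = 0.83194
Parallel (abort switch, pressure switch, and releasing panel): 1 − (1 − 0.87284)(1 − 0.84789)(1 − 0.84114) = 0.99693
Series ([0.99693] and agent cylinder valve): 0.99693 × 0.83194 = 0.829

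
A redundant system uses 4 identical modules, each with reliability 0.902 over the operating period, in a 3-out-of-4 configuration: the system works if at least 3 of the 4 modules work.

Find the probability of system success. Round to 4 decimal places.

0.9496

R = Σ_{i=3}^{4} C(4,i) p^i (1−p)^{4−i} with p = 0.902
C(4,3)·0.902^3·0.098^1 = 0.287677
C(4,4)·0.902^4·0.098^0 = 0.661951
Sum = 0.9496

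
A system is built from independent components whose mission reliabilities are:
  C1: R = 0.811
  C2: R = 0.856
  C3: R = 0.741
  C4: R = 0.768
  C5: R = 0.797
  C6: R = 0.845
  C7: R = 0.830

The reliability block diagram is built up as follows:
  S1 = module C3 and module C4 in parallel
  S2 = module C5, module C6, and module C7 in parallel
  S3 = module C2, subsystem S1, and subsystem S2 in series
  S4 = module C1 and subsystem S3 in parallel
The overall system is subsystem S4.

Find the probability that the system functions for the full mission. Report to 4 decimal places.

0.9622

Parallel (C3 and C4): 1 − (1 − 0.741000)(1 − 0.768000) = 0.939912
Parallel (C5, C6, and C7): 1 − (1 − 0.797000)(1 − 0.845000)(1 − 0.830000) = 0.994651
Series (C2, [0.939912], and [0.994651]): 0.856000 × 0.939912 × 0.994651 = 0.800261
Parallel (C1 and [0.800261]): 1 − (1 − 0.811000)(1 − 0.800261) = 0.9622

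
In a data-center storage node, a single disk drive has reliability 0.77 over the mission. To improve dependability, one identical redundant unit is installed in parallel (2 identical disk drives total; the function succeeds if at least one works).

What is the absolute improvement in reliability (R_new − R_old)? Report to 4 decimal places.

0.1771

R_before = 0.77
R_after = 1 − (1 − 0.77)^2 = 0.9471
ΔR = 0.9471 − 0.77 = 0.1771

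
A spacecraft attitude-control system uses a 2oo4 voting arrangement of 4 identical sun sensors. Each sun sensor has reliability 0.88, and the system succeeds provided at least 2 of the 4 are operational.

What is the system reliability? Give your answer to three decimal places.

0.994

R = Σ_{i=2}^{4} C(4,i) p^i (1−p)^{4−i} with p = 0.88
C(4,2)·0.88^2·0.12^2 = 0.06691
C(4,3)·0.88^3·0.12^1 = 0.32711
C(4,4)·0.88^4·0.12^0 = 0.59970
Sum = 0.994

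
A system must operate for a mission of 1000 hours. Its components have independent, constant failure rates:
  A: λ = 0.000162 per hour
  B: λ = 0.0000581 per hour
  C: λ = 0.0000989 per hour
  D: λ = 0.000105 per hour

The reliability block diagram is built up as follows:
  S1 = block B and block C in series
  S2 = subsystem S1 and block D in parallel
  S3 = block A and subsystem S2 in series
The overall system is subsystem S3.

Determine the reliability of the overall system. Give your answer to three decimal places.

0.838

R(A) = exp(−0.000162 × 1000) = 0.85044
R(B) = exp(−0.0000581 × 1000) = 0.94356
R(C) = exp(−0.0000989 × 1000) = 0.90583
R(D) = exp(−0.000105 × 1000) = 0.90032
Series (B and C): 0.94356 × 0.90583 = 0.85470
Parallel ([0.85470] and D): 1 − (1 − 0.85470)(1 − 0.90032) = 0.98552
Series (A and [0.98552]): 0.85044 × 0.98552 = 0.838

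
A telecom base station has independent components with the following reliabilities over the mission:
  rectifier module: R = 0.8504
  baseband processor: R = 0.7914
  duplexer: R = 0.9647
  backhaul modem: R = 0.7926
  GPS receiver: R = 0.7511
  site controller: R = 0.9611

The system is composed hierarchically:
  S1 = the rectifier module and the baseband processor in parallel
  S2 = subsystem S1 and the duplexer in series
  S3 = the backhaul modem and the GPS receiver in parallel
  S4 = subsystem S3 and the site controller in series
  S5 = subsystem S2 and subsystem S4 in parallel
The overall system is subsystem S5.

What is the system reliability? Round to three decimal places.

Parallel (rectifier module and baseband processor): 1 − (1 − 0.85040)(1 − 0.79140) = 0.96879
Series ([0.96879] and duplexer): 0.96879 × 0.96470 = 0.93459
Parallel (backhaul modem and GPS receiver): 1 − (1 − 0.79260)(1 − 0.75110) = 0.94838
Series ([0.94838] and site controller): 0.94838 × 0.96110 = 0.91149
Parallel ([0.93459] and [0.91149]): 1 − (1 − 0.93459)(1 − 0.91149) = 0.994

0.994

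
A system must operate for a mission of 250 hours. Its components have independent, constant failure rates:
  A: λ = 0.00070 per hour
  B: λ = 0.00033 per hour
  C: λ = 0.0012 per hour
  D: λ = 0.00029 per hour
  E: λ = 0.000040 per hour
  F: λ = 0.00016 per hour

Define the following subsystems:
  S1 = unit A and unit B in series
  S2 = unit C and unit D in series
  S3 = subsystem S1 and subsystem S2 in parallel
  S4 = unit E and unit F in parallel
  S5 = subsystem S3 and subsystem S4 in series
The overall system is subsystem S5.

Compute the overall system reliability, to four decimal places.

R(A) = exp(−0.00070 × 250) = 0.839457
R(B) = exp(−0.00033 × 250) = 0.920811
R(C) = exp(−0.0012 × 250) = 0.740818
R(D) = exp(−0.00029 × 250) = 0.930066
R(E) = exp(−0.000040 × 250) = 0.990050
R(F) = exp(−0.00016 × 250) = 0.960789
Series (A and B): 0.839457 × 0.920811 = 0.772981
Series (C and D): 0.740818 × 0.930066 = 0.689010
Parallel ([0.772981] and [0.689010]): 1 − (1 − 0.772981)(1 − 0.689010) = 0.929399
Parallel (E and F): 1 − (1 − 0.990050)(1 − 0.960789) = 0.999610
Series ([0.929399] and [0.999610]): 0.929399 × 0.999610 = 0.9290

0.9290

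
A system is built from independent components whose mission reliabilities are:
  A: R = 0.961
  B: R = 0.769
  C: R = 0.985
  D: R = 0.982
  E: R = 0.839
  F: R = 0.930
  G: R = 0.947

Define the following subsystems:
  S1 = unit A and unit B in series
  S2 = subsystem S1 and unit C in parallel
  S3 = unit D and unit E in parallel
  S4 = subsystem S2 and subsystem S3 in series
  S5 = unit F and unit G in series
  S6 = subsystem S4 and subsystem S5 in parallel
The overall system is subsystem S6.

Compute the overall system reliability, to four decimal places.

Series (A and B): 0.961000 × 0.769000 = 0.739009
Parallel ([0.739009] and C): 1 − (1 − 0.739009)(1 − 0.985000) = 0.996085
Parallel (D and E): 1 − (1 − 0.982000)(1 − 0.839000) = 0.997102
Series ([0.996085] and [0.997102]): 0.996085 × 0.997102 = 0.993198
Series (F and G): 0.930000 × 0.947000 = 0.880710
Parallel ([0.993198] and [0.880710]): 1 − (1 − 0.993198)(1 − 0.880710) = 0.9992

0.9992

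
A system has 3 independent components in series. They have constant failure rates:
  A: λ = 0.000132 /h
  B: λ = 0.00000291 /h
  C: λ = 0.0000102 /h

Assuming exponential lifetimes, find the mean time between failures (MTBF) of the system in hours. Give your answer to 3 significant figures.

Series of exponential components: λ_sys = Σ λ_i
λ_sys = 0.000132 + 0.00000291 + 0.0000102 = 1.4511e-04 /h
MTBF = 1 / λ_sys = 6890 h

6890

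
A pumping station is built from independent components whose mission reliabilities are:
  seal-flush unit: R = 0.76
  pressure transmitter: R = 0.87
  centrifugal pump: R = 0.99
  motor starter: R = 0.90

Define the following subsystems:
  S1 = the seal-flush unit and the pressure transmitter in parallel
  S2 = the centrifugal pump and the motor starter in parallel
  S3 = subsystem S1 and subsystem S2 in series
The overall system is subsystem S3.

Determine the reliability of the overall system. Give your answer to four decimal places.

Parallel (seal-flush unit and pressure transmitter): 1 − (1 − 0.760000)(1 − 0.870000) = 0.968800
Parallel (centrifugal pump and motor starter): 1 − (1 − 0.990000)(1 − 0.900000) = 0.999000
Series ([0.968800] and [0.999000]): 0.968800 × 0.999000 = 0.9678

0.9678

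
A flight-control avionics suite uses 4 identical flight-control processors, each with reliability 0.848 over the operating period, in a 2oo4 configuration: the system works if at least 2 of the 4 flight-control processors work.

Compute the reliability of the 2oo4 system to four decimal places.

0.9876

R = Σ_{i=2}^{4} C(4,i) p^i (1−p)^{4−i} with p = 0.848
C(4,2)·0.848^2·0.152^2 = 0.099685
C(4,3)·0.848^3·0.152^1 = 0.370759
C(4,4)·0.848^4·0.152^0 = 0.517111
Sum = 0.9876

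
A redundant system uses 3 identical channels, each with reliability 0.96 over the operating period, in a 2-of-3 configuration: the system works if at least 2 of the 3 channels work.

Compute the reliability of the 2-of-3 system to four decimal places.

0.9953

R = Σ_{i=2}^{3} C(3,i) p^i (1−p)^{3−i} with p = 0.96
C(3,2)·0.96^2·0.04^1 = 0.110592
C(3,3)·0.96^3·0.04^0 = 0.884736
Sum = 0.9953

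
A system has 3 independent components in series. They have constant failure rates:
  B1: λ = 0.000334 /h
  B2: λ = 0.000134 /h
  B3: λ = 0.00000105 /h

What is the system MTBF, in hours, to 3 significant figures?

Series of exponential components: λ_sys = Σ λ_i
λ_sys = 0.000334 + 0.000134 + 0.00000105 = 4.6905e-04 /h
MTBF = 1 / λ_sys = 2130 h

2130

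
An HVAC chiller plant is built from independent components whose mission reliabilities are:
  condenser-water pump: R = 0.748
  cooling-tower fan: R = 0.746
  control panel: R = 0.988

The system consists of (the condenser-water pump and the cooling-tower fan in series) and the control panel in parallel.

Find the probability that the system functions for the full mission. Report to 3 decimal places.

0.995

Series (condenser-water pump and cooling-tower fan): 0.74800 × 0.74600 = 0.55801
Parallel ([0.55801] and control panel): 1 − (1 − 0.55801)(1 − 0.98800) = 0.995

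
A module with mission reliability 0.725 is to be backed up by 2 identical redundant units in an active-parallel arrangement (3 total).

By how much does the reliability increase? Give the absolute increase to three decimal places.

0.254

R_before = 0.725
R_after = 1 − (1 − 0.725)^3 = 0.979
ΔR = 0.979 − 0.725 = 0.254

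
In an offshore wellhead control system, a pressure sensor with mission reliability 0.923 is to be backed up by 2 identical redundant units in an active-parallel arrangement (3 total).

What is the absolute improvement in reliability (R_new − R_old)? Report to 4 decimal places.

0.0765

R_before = 0.923
R_after = 1 − (1 − 0.923)^3 = 0.9995
ΔR = 0.9995 − 0.923 = 0.0765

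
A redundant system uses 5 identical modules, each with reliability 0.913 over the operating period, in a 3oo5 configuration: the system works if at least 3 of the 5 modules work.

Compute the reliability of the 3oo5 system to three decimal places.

R = Σ_{i=3}^{5} C(5,i) p^i (1−p)^{5−i} with p = 0.913
C(5,3)·0.913^3·0.087^2 = 0.05760
C(5,4)·0.913^4·0.087^1 = 0.30225
C(5,5)·0.913^5·0.087^0 = 0.63439
Sum = 0.994

0.994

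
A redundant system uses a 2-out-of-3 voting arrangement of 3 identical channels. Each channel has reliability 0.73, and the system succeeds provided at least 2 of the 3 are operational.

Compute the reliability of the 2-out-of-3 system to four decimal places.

0.8207

R = Σ_{i=2}^{3} C(3,i) p^i (1−p)^{3−i} with p = 0.73
C(3,2)·0.73^2·0.27^1 = 0.431649
C(3,3)·0.73^3·0.27^0 = 0.389017
Sum = 0.8207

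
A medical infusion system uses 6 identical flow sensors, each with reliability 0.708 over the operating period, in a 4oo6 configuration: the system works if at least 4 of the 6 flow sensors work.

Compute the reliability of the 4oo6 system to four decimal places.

0.7590

R = Σ_{i=4}^{6} C(6,i) p^i (1−p)^{6−i} with p = 0.708
C(6,4)·0.708^4·0.292^2 = 0.321359
C(6,5)·0.708^5·0.292^1 = 0.311674
C(6,6)·0.708^6·0.292^0 = 0.125950
Sum = 0.7590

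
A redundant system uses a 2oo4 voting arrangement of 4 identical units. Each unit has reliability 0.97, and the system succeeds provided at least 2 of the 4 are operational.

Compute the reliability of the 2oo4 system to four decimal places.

0.9999

R = Σ_{i=2}^{4} C(4,i) p^i (1−p)^{4−i} with p = 0.97
C(4,2)·0.97^2·0.03^2 = 0.005081
C(4,3)·0.97^3·0.03^1 = 0.109521
C(4,4)·0.97^4·0.03^0 = 0.885293
Sum = 0.9999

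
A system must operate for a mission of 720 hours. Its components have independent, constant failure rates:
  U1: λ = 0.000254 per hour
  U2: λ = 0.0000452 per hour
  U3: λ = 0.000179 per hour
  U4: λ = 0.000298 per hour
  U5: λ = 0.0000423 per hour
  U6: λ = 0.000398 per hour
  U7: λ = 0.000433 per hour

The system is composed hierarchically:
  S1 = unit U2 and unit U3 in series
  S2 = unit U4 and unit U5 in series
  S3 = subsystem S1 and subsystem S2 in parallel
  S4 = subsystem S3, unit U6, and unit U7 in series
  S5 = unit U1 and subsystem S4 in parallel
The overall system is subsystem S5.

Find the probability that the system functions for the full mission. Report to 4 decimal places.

0.9218

R(U1) = exp(−0.000254 × 720) = 0.832868
R(U2) = exp(−0.0000452 × 720) = 0.967980
R(U3) = exp(−0.000179 × 720) = 0.879079
R(U4) = exp(−0.000298 × 720) = 0.806896
R(U5) = exp(−0.0000423 × 720) = 0.970003
R(U6) = exp(−0.000398 × 720) = 0.750842
R(U7) = exp(−0.000433 × 720) = 0.732157
Series (U2 and U3): 0.967980 × 0.879079 = 0.850931
Series (U4 and U5): 0.806896 × 0.970003 = 0.782692
Parallel ([0.850931] and [0.782692]): 1 − (1 − 0.850931)(1 − 0.782692) = 0.967606
Series ([0.967606], U6, and U7): 0.967606 × 0.750842 × 0.732157 = 0.531926
Parallel (U1 and [0.531926]): 1 − (1 − 0.832868)(1 − 0.531926) = 0.9218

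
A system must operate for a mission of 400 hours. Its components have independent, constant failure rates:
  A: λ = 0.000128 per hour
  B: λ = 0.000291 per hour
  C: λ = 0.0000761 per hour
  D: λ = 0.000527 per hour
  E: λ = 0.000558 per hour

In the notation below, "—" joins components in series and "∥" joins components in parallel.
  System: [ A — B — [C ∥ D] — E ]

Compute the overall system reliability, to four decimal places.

0.6727

R(A) = exp(−0.000128 × 400) = 0.950089
R(B) = exp(−0.000291 × 400) = 0.890119
R(C) = exp(−0.0000761 × 400) = 0.970019
R(D) = exp(−0.000527 × 400) = 0.809936
R(E) = exp(−0.000558 × 400) = 0.799955
Parallel (C and D): 1 − (1 − 0.970019)(1 − 0.809936) = 0.994302
Series (A, B, [0.994302], and E): 0.950089 × 0.890119 × 0.994302 × 0.799955 = 0.6727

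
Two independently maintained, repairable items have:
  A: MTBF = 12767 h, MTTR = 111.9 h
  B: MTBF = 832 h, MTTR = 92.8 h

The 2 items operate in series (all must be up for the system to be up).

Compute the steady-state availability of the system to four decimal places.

A(A) = MTBF/(MTBF+MTTR) = 12767/(12767+111.9) = 0.991311
A(B) = MTBF/(MTBF+MTTR) = 832/(832+92.8) = 0.899654
Series availability: 0.991311 × 0.899654 = 0.8918

0.8918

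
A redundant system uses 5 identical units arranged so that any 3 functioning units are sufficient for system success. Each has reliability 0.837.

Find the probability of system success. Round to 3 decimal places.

R = Σ_{i=3}^{5} C(5,i) p^i (1−p)^{5−i} with p = 0.837
C(5,3)·0.837^3·0.163^2 = 0.15579
C(5,4)·0.837^4·0.163^1 = 0.40000
C(5,5)·0.837^5·0.163^0 = 0.41080
Sum = 0.967

0.967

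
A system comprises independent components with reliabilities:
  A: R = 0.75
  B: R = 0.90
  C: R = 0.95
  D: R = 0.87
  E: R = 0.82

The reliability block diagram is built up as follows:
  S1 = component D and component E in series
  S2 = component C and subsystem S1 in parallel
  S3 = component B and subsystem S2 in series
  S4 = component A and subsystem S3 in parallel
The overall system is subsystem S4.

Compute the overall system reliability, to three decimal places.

Series (D and E): 0.87000 × 0.82000 = 0.71340
Parallel (C and [0.71340]): 1 − (1 − 0.95000)(1 − 0.71340) = 0.98567
Series (B and [0.98567]): 0.90000 × 0.98567 = 0.88710
Parallel (A and [0.88710]): 1 − (1 − 0.75000)(1 − 0.88710) = 0.972

0.972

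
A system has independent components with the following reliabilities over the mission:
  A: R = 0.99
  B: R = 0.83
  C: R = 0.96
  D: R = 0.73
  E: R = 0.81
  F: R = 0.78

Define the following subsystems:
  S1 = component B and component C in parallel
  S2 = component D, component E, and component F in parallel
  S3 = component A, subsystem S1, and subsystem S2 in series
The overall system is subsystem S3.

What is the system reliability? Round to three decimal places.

Parallel (B and C): 1 − (1 − 0.83000)(1 − 0.96000) = 0.99320
Parallel (D, E, and F): 1 − (1 − 0.73000)(1 − 0.81000)(1 − 0.78000) = 0.98871
Series (A, [0.99320], and [0.98871]): 0.99000 × 0.99320 × 0.98871 = 0.972

0.972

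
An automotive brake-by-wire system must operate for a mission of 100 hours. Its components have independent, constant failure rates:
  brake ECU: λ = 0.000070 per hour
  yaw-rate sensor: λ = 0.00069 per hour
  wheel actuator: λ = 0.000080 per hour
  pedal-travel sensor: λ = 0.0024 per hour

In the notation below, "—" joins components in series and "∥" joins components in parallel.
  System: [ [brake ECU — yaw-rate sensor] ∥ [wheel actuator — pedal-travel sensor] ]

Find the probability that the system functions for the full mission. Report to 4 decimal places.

0.9839

R(brake ECU) = exp(−0.000070 × 100) = 0.993024
R(yaw-rate sensor) = exp(−0.00069 × 100) = 0.933327
R(wheel actuator) = exp(−0.000080 × 100) = 0.992032
R(pedal-travel sensor) = exp(−0.0024 × 100) = 0.786628
Series (brake ECU and yaw-rate sensor): 0.993024 × 0.933327 = 0.926816
Series (wheel actuator and pedal-travel sensor): 0.992032 × 0.786628 = 0.780360
Parallel ([0.926816] and [0.780360]): 1 − (1 − 0.926816)(1 − 0.780360) = 0.9839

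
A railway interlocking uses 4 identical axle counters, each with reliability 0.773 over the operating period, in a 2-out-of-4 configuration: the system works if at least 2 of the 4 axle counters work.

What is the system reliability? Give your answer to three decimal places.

0.961

R = Σ_{i=2}^{4} C(4,i) p^i (1−p)^{4−i} with p = 0.773
C(4,2)·0.773^2·0.227^2 = 0.18474
C(4,3)·0.773^3·0.227^1 = 0.41940
C(4,4)·0.773^4·0.227^0 = 0.35704
Sum = 0.961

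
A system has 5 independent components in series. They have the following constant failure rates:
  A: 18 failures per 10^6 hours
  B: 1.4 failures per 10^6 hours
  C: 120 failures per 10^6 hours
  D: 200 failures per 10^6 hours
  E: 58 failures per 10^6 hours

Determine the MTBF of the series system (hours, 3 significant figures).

Series of exponential components: λ_sys = Σ λ_i
λ_sys = 0.000018 + 0.0000014 + 0.00012 + 0.00020 + 0.000058 = 3.9740e-04 /h
MTBF = 1 / λ_sys = 2520 h

2520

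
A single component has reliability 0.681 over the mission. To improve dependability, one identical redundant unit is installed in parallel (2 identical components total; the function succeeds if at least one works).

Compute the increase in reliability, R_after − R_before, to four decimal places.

0.2172

R_before = 0.681
R_after = 1 − (1 − 0.681)^2 = 0.8982
ΔR = 0.8982 − 0.681 = 0.2172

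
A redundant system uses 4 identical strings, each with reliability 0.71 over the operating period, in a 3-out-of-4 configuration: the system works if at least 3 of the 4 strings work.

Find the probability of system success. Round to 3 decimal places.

R = Σ_{i=3}^{4} C(4,i) p^i (1−p)^{4−i} with p = 0.71
C(4,3)·0.71^3·0.29^1 = 0.41518
C(4,4)·0.71^4·0.29^0 = 0.25412
Sum = 0.669

0.669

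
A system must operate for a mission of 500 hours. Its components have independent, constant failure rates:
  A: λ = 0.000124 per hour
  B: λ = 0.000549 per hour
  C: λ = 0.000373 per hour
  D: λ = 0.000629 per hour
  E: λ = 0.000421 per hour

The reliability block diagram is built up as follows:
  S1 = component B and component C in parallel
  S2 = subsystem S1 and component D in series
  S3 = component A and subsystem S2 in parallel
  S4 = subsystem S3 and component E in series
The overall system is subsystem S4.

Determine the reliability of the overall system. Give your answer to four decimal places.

R(A) = exp(−0.000124 × 500) = 0.939883
R(B) = exp(−0.000549 × 500) = 0.759952
R(C) = exp(−0.000373 × 500) = 0.829859
R(D) = exp(−0.000629 × 500) = 0.730154
R(E) = exp(−0.000421 × 500) = 0.810179
Parallel (B and C): 1 − (1 − 0.759952)(1 − 0.829859) = 0.959158
Series ([0.959158] and D): 0.959158 × 0.730154 = 0.700333
Parallel (A and [0.700333]): 1 − (1 − 0.939883)(1 − 0.700333) = 0.981985
Series ([0.981985] and E): 0.981985 × 0.810179 = 0.7956

0.7956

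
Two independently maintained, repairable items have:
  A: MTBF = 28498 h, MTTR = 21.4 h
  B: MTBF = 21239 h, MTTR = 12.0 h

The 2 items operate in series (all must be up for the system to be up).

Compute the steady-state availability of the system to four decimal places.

A(A) = MTBF/(MTBF+MTTR) = 28498/(28498+21.4) = 0.999250
A(B) = MTBF/(MTBF+MTTR) = 21239/(21239+12.0) = 0.999435
Series availability: 0.999250 × 0.999435 = 0.9987

0.9987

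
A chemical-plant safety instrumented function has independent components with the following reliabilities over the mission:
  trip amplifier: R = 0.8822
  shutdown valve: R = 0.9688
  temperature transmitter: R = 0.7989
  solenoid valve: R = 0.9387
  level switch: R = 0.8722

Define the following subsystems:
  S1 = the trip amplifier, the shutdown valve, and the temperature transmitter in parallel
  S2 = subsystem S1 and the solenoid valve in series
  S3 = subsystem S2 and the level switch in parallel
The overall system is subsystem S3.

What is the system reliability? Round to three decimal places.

0.992

Parallel (trip amplifier, shutdown valve, and temperature transmitter): 1 − (1 − 0.88220)(1 − 0.96880)(1 − 0.79890) = 0.99926
Series ([0.99926] and solenoid valve): 0.99926 × 0.93870 = 0.93801
Parallel ([0.93801] and level switch): 1 − (1 − 0.93801)(1 − 0.87220) = 0.992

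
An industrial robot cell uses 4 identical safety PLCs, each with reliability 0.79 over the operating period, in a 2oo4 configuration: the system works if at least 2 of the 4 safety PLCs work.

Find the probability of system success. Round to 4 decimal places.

0.9688

R = Σ_{i=2}^{4} C(4,i) p^i (1−p)^{4−i} with p = 0.79
C(4,2)·0.79^2·0.21^2 = 0.165137
C(4,3)·0.79^3·0.21^1 = 0.414153
C(4,4)·0.79^4·0.21^0 = 0.389501
Sum = 0.9688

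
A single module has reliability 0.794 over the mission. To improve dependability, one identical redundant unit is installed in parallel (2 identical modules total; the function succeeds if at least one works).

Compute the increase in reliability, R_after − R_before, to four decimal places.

0.1636

R_before = 0.794
R_after = 1 − (1 − 0.794)^2 = 0.9576
ΔR = 0.9576 − 0.794 = 0.1636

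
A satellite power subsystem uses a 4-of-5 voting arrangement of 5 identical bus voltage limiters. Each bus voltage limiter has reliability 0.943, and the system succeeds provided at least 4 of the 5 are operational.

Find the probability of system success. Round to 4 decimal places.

0.9711

R = Σ_{i=4}^{5} C(5,i) p^i (1−p)^{5−i} with p = 0.943
C(5,4)·0.943^4·0.057^1 = 0.225368
C(5,5)·0.943^5·0.057^0 = 0.745690
Sum = 0.9711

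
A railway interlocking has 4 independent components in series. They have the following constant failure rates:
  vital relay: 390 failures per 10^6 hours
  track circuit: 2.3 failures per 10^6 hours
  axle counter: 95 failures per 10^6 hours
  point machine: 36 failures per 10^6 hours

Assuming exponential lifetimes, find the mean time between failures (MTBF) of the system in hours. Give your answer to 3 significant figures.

Series of exponential components: λ_sys = Σ λ_i
λ_sys = 0.00039 + 0.0000023 + 0.000095 + 0.000036 = 5.2330e-04 /h
MTBF = 1 / λ_sys = 1910 h

1910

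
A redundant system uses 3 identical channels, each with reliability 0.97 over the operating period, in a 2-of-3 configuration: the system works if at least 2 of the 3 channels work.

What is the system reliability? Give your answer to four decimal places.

0.9974

R = Σ_{i=2}^{3} C(3,i) p^i (1−p)^{3−i} with p = 0.97
C(3,2)·0.97^2·0.03^1 = 0.084681
C(3,3)·0.97^3·0.03^0 = 0.912673
Sum = 0.9974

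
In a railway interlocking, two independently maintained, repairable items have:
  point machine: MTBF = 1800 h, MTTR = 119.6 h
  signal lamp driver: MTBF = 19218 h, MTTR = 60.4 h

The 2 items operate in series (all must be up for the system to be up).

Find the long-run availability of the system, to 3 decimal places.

A(point machine) = MTBF/(MTBF+MTTR) = 1800/(1800+119.6) = 0.937695
A(signal lamp driver) = MTBF/(MTBF+MTTR) = 19218/(19218+60.4) = 0.996867
Series availability: 0.937695 × 0.996867 = 0.935

0.935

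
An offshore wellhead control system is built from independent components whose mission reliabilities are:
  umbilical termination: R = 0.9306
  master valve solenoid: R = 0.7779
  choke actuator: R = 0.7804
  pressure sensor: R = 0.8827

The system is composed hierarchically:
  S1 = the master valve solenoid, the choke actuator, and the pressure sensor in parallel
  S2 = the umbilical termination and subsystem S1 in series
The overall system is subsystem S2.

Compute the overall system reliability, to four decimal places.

0.9253

Parallel (master valve solenoid, choke actuator, and pressure sensor): 1 − (1 − 0.777900)(1 − 0.780400)(1 − 0.882700) = 0.994279
Series (umbilical termination and [0.994279]): 0.930600 × 0.994279 = 0.9253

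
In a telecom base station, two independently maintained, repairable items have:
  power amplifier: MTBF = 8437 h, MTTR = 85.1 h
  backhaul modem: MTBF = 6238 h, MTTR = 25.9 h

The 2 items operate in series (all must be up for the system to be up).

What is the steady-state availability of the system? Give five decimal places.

A(power amplifier) = MTBF/(MTBF+MTTR) = 8437/(8437+85.1) = 0.990014
A(backhaul modem) = MTBF/(MTBF+MTTR) = 6238/(6238+25.9) = 0.995865
Series availability: 0.990014 × 0.995865 = 0.98592

0.98592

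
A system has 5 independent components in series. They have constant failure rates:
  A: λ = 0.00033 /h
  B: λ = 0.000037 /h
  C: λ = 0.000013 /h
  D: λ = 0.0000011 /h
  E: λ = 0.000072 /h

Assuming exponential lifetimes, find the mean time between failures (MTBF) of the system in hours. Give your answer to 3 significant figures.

Series of exponential components: λ_sys = Σ λ_i
λ_sys = 0.00033 + 0.000037 + 0.000013 + 0.0000011 + 0.000072 = 4.5310e-04 /h
MTBF = 1 / λ_sys = 2210 h

2210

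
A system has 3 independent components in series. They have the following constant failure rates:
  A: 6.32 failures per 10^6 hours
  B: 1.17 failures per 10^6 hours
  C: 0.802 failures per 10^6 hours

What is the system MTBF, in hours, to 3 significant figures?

Series of exponential components: λ_sys = Σ λ_i
λ_sys = 0.00000632 + 0.00000117 + 0.000000802 = 8.2920e-06 /h
MTBF = 1 / λ_sys = 121000 h

121000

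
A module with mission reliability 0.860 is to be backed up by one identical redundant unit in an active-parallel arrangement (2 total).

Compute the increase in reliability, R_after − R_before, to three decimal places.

0.120

R_before = 0.860
R_after = 1 − (1 − 0.860)^2 = 0.980
ΔR = 0.980 − 0.860 = 0.120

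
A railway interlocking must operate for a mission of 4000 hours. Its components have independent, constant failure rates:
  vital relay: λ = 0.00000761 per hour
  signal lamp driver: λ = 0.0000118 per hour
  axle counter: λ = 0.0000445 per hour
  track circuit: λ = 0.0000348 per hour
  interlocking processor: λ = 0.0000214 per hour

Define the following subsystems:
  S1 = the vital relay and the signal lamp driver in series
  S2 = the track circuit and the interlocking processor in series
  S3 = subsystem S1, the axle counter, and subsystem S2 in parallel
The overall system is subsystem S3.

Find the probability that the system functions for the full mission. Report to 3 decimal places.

R(vital relay) = exp(−0.00000761 × 4000) = 0.97002
R(signal lamp driver) = exp(−0.0000118 × 4000) = 0.95390
R(axle counter) = exp(−0.0000445 × 4000) = 0.83694
R(track circuit) = exp(−0.0000348 × 4000) = 0.87005
R(interlocking processor) = exp(−0.0000214 × 4000) = 0.91796
Series (vital relay and signal lamp driver): 0.97002 × 0.95390 = 0.92530
Series (track circuit and interlocking processor): 0.87005 × 0.91796 = 0.79867
Parallel ([0.92530], axle counter, and [0.79867]): 1 − (1 − 0.92530)(1 − 0.83694)(1 − 0.79867) = 0.998

0.998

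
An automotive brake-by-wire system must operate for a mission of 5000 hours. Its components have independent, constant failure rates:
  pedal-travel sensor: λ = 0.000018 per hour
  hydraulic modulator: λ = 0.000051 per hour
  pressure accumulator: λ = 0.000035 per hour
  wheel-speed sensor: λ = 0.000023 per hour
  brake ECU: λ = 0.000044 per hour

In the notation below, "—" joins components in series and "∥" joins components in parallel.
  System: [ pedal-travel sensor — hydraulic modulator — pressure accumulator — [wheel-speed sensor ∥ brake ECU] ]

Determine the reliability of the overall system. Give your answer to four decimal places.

R(pedal-travel sensor) = exp(−0.000018 × 5000) = 0.913931
R(hydraulic modulator) = exp(−0.000051 × 5000) = 0.774916
R(pressure accumulator) = exp(−0.000035 × 5000) = 0.839457
R(wheel-speed sensor) = exp(−0.000023 × 5000) = 0.891366
R(brake ECU) = exp(−0.000044 × 5000) = 0.802519
Parallel (wheel-speed sensor and brake ECU): 1 − (1 − 0.891366)(1 − 0.802519) = 0.978547
Series (pedal-travel sensor, hydraulic modulator, pressure accumulator, and [0.978547]): 0.913931 × 0.774916 × 0.839457 × 0.978547 = 0.5818

0.5818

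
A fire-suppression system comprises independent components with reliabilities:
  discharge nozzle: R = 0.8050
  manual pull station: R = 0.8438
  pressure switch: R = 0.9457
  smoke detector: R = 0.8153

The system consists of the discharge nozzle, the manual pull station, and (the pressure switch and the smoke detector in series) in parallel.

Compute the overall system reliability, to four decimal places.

Series (pressure switch and smoke detector): 0.945700 × 0.815300 = 0.771029
Parallel (discharge nozzle, manual pull station, and [0.771029]): 1 − (1 − 0.805000)(1 − 0.843800)(1 − 0.771029) = 0.9930

0.9930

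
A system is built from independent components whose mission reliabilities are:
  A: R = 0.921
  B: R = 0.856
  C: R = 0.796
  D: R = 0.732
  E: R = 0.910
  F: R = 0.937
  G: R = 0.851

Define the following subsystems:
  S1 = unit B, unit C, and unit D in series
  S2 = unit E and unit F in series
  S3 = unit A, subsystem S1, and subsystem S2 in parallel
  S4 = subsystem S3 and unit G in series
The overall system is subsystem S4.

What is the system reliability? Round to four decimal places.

0.8460

Series (B, C, and D): 0.856000 × 0.796000 × 0.732000 = 0.498767
Series (E and F): 0.910000 × 0.937000 = 0.852670
Parallel (A, [0.498767], and [0.852670]): 1 − (1 − 0.921000)(1 − 0.498767)(1 − 0.852670) = 0.994166
Series ([0.994166] and G): 0.994166 × 0.851000 = 0.8460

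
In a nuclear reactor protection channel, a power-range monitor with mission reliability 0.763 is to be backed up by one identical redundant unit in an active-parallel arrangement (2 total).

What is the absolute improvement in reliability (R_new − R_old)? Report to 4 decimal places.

0.1808

R_before = 0.763
R_after = 1 − (1 − 0.763)^2 = 0.9438
ΔR = 0.9438 − 0.763 = 0.1808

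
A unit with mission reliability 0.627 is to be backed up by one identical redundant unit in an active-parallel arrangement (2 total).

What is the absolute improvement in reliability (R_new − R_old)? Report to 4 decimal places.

0.2339

R_before = 0.627
R_after = 1 − (1 − 0.627)^2 = 0.8609
ΔR = 0.8609 − 0.627 = 0.2339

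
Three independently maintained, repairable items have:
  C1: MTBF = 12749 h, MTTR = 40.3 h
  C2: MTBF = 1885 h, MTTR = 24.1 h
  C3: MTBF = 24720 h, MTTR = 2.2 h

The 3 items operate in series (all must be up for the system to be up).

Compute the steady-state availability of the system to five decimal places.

0.98418

A(C1) = MTBF/(MTBF+MTTR) = 12749/(12749+40.3) = 0.996849
A(C2) = MTBF/(MTBF+MTTR) = 1885/(1885+24.1) = 0.987376
A(C3) = MTBF/(MTBF+MTTR) = 24720/(24720+2.2) = 0.999911
Series availability: 0.996849 × 0.987376 × 0.999911 = 0.98418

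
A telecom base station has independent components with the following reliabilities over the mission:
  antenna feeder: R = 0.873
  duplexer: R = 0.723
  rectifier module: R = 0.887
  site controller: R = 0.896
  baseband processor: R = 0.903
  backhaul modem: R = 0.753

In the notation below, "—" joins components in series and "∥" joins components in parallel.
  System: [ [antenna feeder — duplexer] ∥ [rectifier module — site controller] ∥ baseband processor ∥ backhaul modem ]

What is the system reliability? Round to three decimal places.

Series (antenna feeder and duplexer): 0.87300 × 0.72300 = 0.63118
Series (rectifier module and site controller): 0.88700 × 0.89600 = 0.79475
Parallel ([0.63118], [0.79475], baseband processor, and backhaul modem): 1 − (1 − 0.63118)(1 − 0.79475)(1 − 0.90300)(1 − 0.75300) = 0.998

0.998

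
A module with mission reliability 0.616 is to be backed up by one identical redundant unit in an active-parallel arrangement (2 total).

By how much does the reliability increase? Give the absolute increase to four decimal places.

R_before = 0.616
R_after = 1 − (1 − 0.616)^2 = 0.8525
ΔR = 0.8525 − 0.616 = 0.2365

0.2365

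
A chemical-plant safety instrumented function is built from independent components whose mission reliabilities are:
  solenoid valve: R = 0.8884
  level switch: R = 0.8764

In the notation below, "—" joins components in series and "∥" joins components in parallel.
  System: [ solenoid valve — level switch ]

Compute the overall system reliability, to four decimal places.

0.7786

Series (solenoid valve and level switch): 0.888400 × 0.876400 = 0.7786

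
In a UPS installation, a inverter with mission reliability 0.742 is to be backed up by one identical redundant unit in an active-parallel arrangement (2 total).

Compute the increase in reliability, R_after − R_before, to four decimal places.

0.1914

R_before = 0.742
R_after = 1 − (1 − 0.742)^2 = 0.9334
ΔR = 0.9334 − 0.742 = 0.1914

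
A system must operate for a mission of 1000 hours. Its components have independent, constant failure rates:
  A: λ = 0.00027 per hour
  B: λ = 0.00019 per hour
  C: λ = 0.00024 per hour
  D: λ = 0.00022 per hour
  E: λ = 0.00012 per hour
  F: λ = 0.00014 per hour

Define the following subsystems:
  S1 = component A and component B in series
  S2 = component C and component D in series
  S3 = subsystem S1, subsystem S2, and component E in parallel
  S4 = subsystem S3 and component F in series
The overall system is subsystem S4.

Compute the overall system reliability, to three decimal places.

0.856

R(A) = exp(−0.00027 × 1000) = 0.76338
R(B) = exp(−0.00019 × 1000) = 0.82696
R(C) = exp(−0.00024 × 1000) = 0.78663
R(D) = exp(−0.00022 × 1000) = 0.80252
R(E) = exp(−0.00012 × 1000) = 0.88692
R(F) = exp(−0.00014 × 1000) = 0.86936
Series (A and B): 0.76338 × 0.82696 = 0.63128
Series (C and D): 0.78663 × 0.80252 = 0.63129
Parallel ([0.63128], [0.63129], and E): 1 − (1 − 0.63128)(1 − 0.63129)(1 − 0.88692) = 0.98463
Series ([0.98463] and F): 0.98463 × 0.86936 = 0.856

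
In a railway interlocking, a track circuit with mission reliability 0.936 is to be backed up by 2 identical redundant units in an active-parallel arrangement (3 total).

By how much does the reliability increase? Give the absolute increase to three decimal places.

0.064

R_before = 0.936
R_after = 1 − (1 − 0.936)^3 = 1.000
ΔR = 1.000 − 0.936 = 0.064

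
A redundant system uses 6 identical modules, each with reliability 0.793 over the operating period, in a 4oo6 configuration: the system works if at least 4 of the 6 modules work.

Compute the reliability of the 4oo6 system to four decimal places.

0.8923

R = Σ_{i=4}^{6} C(6,i) p^i (1−p)^{6−i} with p = 0.793
C(6,4)·0.793^4·0.207^2 = 0.254170
C(6,5)·0.793^5·0.207^1 = 0.389482
C(6,6)·0.793^6·0.207^0 = 0.248679
Sum = 0.8923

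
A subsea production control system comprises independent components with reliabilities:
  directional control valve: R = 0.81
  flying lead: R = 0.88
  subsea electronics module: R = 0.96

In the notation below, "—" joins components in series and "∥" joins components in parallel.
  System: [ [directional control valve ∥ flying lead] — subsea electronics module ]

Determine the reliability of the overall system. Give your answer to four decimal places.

0.9381

Parallel (directional control valve and flying lead): 1 − (1 − 0.810000)(1 − 0.880000) = 0.977200
Series ([0.977200] and subsea electronics module): 0.977200 × 0.960000 = 0.9381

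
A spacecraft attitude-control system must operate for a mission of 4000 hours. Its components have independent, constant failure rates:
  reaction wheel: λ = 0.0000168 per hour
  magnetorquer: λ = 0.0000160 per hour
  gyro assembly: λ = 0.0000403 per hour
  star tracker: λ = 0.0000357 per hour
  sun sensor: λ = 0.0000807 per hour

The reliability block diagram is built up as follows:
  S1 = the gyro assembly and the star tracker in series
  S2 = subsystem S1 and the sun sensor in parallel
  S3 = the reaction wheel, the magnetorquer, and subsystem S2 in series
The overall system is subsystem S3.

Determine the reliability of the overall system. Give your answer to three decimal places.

0.814

R(reaction wheel) = exp(−0.0000168 × 4000) = 0.93501
R(magnetorquer) = exp(−0.0000160 × 4000) = 0.93800
R(gyro assembly) = exp(−0.0000403 × 4000) = 0.85112
R(star tracker) = exp(−0.0000357 × 4000) = 0.86693
R(sun sensor) = exp(−0.0000807 × 4000) = 0.72412
Series (gyro assembly and star tracker): 0.85112 × 0.86693 = 0.73786
Parallel ([0.73786] and sun sensor): 1 − (1 − 0.73786)(1 − 0.72412) = 0.92768
Series (reaction wheel, magnetorquer, and [0.92768]): 0.93501 × 0.93800 × 0.92768 = 0.814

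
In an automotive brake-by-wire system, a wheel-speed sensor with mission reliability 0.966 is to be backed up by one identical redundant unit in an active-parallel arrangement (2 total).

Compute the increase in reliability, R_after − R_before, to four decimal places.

R_before = 0.966
R_after = 1 − (1 − 0.966)^2 = 0.9988
ΔR = 0.9988 − 0.966 = 0.0328

0.0328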